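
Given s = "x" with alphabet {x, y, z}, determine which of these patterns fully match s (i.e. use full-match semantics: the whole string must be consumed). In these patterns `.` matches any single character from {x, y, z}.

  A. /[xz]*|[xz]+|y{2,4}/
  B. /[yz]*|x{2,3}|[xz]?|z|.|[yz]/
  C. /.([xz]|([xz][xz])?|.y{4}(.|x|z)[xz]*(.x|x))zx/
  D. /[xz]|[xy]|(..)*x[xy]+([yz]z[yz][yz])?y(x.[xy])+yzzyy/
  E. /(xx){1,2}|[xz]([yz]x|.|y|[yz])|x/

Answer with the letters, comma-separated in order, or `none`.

A → match
B → match
C → no match — must end with "zx"
D → match
E → match

A, B, D, E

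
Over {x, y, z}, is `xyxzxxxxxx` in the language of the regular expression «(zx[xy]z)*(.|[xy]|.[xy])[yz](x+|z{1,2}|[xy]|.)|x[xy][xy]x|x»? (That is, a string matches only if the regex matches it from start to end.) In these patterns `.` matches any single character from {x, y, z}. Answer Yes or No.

No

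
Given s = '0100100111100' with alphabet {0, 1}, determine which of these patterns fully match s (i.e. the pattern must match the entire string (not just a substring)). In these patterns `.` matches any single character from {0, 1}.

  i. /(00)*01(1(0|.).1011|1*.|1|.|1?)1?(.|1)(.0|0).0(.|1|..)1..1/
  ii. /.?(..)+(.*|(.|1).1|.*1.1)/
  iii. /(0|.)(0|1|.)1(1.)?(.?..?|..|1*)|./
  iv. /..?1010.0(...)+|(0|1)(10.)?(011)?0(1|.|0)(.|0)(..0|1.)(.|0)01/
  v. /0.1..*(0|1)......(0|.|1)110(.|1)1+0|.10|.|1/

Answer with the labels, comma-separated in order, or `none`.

i → no match — must end with '1'
ii → match
iii → no match
iv → no match
v → no match

ii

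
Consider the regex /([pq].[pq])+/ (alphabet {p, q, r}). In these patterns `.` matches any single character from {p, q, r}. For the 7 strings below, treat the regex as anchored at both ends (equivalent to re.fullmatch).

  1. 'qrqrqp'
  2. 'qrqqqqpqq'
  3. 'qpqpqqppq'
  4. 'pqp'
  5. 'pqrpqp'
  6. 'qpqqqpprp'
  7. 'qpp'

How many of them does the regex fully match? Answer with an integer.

5

1 → no match
2 → match
3 → match
4 → match
5 → no match
6 → match
7 → match
Total matched: 5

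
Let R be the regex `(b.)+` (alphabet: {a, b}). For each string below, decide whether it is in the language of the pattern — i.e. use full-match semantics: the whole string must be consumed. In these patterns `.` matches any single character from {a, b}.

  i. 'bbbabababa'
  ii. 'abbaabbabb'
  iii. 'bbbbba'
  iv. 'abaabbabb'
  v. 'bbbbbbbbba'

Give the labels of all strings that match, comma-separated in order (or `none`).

i, iii, v

i → match
ii → no match — must start with 'b'
iii → match
iv → no match — must start with 'b'
v → match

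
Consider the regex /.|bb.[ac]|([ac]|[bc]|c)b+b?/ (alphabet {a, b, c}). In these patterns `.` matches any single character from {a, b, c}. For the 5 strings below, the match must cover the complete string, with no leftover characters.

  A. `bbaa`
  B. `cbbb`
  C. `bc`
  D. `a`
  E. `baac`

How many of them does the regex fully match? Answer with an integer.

A → match
B → match
C → no match
D → match
E → no match
Total matched: 3

3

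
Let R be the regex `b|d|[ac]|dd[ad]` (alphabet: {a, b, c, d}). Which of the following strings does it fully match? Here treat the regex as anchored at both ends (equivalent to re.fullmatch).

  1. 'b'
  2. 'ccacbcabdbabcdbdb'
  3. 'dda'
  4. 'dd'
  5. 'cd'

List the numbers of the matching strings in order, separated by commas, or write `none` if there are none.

1, 3

1 → match
2 → no match
3 → match
4 → no match
5 → no match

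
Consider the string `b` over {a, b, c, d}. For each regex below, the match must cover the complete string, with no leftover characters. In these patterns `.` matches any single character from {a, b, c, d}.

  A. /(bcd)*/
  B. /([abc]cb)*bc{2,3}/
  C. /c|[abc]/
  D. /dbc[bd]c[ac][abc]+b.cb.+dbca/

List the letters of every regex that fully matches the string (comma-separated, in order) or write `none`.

C

A → no match
B → no match — must end with `c`
C → match
D → no match — must start with `dbc`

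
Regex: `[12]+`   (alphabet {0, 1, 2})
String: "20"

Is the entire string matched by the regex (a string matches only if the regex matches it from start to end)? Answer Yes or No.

No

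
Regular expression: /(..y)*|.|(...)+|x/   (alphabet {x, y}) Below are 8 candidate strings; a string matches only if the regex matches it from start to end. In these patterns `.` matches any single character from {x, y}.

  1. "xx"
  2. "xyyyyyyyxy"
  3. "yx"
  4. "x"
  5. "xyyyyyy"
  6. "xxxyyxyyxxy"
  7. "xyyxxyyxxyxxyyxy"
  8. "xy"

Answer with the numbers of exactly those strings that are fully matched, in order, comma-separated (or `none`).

1 → no match
2 → no match
3 → no match
4 → match
5 → no match
6 → no match
7 → no match
8 → no match

4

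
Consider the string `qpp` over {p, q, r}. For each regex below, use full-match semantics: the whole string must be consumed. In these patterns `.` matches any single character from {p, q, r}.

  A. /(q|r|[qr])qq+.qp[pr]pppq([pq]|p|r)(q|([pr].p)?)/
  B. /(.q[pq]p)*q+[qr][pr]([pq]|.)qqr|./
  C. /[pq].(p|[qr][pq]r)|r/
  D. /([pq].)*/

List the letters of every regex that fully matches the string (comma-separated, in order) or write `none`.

C

A → no match
B → no match
C → match
D → no match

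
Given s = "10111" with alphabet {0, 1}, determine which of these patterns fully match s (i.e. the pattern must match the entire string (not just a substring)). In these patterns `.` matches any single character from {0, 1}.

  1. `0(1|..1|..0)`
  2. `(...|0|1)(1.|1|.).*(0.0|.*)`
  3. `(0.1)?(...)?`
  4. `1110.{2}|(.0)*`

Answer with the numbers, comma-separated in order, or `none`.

2

1 → no match — must start with "0"
2 → match
3 → no match
4 → no match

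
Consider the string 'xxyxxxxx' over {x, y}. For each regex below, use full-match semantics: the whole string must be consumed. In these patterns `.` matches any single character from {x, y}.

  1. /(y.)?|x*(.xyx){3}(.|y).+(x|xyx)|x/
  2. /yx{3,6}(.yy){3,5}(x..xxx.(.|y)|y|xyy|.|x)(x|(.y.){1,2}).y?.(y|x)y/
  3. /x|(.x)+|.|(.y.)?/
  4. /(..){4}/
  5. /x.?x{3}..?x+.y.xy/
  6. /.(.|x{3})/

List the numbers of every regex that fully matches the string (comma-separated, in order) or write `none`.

3, 4

1 → no match
2 → no match — must start with 'yx'
3 → match
4 → match
5 → no match — must end with 'xy'
6 → no match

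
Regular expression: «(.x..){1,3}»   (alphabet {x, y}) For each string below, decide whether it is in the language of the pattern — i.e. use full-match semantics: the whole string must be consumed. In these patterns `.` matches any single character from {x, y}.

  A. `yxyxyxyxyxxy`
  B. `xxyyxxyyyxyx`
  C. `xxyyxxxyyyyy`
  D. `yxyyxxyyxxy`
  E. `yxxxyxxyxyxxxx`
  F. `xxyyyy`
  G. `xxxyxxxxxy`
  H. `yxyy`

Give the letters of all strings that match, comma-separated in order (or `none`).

A, B, H

A. `yxyxyxyxyxxy` → match
B. `xxyyxxyyyxyx` → match
C. `xxyyxxxyyyyy` → no match
D. `yxyyxxyyxxy` → no match
E → no match
F. `xxyyyy` → no match
G. `xxxyxxxxxy` → no match
H. `yxyy` → match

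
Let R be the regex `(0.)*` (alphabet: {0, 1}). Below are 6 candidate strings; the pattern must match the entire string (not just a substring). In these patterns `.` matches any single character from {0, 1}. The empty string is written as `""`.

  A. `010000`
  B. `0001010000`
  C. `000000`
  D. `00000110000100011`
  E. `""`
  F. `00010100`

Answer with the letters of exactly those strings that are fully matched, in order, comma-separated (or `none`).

A → match
B → match
C → match
D → no match
E → match
F → match

A, B, C, E, F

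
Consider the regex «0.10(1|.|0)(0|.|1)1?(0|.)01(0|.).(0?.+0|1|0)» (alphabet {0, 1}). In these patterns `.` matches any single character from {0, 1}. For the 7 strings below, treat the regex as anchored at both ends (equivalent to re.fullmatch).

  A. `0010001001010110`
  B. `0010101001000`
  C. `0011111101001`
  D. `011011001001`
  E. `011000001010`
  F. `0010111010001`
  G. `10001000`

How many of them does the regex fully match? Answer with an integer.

A → match
B → match
C → no match
D → match
E → match
F → no match
G → no match — must start with `0`
Total matched: 4

4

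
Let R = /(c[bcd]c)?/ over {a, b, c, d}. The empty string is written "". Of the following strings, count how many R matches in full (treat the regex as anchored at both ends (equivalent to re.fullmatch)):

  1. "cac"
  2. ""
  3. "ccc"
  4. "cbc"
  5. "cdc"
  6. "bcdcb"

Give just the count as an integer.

1 → no match
2 → match
3 → match
4 → match
5 → match
6 → no match
Total matched: 4

4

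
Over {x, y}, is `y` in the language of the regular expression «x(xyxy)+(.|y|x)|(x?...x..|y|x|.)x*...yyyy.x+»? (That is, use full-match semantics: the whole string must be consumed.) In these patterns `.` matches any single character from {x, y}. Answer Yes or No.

No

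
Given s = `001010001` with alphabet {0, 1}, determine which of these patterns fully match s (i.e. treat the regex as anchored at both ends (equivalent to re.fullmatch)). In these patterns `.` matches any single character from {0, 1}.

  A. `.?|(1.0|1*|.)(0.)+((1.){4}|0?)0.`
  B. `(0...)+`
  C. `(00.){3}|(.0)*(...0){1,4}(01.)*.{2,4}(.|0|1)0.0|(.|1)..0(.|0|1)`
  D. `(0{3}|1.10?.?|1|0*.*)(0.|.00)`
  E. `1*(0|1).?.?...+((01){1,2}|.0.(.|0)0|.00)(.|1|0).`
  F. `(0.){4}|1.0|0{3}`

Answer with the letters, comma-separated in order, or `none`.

A → match
B → no match
C → no match
D → match
E → match
F → no match

A, D, E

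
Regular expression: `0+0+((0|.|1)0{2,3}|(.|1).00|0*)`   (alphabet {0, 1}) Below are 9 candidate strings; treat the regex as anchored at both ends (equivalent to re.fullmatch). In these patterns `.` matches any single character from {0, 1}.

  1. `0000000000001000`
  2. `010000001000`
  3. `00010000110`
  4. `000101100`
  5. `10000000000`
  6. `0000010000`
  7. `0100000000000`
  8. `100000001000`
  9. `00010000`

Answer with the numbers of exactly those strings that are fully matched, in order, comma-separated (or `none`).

1 → match
2 → no match
3 → no match
4 → no match
5 → no match — must start with `0`
6 → no match
7 → no match
8 → no match — must start with `0`
9 → no match

1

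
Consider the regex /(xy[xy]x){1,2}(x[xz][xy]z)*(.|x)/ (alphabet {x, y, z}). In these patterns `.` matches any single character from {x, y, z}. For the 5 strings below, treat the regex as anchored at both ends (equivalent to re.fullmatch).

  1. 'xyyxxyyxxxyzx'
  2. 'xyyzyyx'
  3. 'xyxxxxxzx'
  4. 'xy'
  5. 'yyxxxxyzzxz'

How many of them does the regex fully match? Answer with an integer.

1 → match
2 → no match
3 → match
4 → no match
5 → no match — must start with 'xy'
Total matched: 2

2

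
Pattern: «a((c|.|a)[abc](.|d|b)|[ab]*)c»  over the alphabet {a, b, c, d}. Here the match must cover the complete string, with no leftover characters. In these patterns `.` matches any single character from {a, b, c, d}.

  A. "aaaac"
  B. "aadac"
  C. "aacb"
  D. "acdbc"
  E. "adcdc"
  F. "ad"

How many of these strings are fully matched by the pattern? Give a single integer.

A → match
B → no match
C → no match — must end with "c"
D → no match
E → match
F → no match — must end with "c"
Total matched: 2

2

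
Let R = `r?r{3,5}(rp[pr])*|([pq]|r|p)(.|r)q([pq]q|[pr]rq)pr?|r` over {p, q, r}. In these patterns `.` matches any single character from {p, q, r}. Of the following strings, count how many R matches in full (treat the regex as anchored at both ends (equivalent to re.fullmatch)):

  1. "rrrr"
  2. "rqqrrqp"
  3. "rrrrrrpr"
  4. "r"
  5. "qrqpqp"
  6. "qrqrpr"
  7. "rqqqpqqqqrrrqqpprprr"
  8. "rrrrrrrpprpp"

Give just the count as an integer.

1. "rrrr" → match
2. "rqqrrqp" → match
3. "rrrrrrpr" → match
4. "r" → match
5. "qrqpqp" → match
6. "qrqrpr" → no match
7 → no match
8. "rrrrrrrpprpp" → match
Total matched: 6

6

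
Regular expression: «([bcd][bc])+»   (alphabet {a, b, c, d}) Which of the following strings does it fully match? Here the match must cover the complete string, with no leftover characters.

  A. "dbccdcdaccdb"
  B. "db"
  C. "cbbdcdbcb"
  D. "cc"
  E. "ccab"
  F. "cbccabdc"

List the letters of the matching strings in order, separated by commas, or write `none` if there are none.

A. "dbccdcdaccdb" → no match
B. "db" → match
C. "cbbdcdbcb" → no match
D. "cc" → match
E. "ccab" → no match
F. "cbccabdc" → no match

B, D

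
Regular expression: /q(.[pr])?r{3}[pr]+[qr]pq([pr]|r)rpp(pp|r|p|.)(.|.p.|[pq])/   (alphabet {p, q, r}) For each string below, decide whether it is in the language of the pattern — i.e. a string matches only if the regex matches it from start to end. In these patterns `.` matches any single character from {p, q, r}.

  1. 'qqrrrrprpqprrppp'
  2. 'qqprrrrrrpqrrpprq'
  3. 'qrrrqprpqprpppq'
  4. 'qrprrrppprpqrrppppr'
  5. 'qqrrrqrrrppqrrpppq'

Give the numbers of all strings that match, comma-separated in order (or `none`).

1 → no match
2 → match
3 → no match
4 → match
5 → no match

2, 4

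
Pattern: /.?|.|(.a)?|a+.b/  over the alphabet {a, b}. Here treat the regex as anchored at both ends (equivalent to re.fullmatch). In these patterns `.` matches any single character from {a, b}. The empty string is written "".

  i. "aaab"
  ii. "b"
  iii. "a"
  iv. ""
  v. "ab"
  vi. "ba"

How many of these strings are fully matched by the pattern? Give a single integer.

5

i → match
ii → match
iii → match
iv → match
v → no match
vi → match
Total matched: 5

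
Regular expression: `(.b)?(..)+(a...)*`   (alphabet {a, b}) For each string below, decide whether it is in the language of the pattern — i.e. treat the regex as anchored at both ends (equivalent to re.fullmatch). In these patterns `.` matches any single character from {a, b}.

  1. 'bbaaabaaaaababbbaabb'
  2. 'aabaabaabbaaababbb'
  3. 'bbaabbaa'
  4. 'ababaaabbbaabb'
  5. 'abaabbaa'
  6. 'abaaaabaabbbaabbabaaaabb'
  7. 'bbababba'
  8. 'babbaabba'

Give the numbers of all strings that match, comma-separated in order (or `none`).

1 → match
2 → match
3 → match
4 → match
5 → match
6 → match
7 → match
8 → no match

1, 2, 3, 4, 5, 6, 7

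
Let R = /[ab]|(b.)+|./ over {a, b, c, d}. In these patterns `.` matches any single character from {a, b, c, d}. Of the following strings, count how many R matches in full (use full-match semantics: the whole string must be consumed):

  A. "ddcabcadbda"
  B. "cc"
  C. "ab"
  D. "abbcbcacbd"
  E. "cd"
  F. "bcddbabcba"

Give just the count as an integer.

A → no match
B → no match
C → no match
D → no match
E → no match
F → no match
Total matched: 0

0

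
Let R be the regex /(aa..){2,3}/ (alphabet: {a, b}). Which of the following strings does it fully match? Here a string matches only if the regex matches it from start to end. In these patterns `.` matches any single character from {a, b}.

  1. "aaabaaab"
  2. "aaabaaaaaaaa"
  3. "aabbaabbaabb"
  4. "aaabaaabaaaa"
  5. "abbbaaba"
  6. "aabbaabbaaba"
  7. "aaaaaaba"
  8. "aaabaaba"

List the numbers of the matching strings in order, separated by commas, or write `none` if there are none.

1 → match
2 → match
3 → match
4 → match
5 → no match — must start with "aa"
6 → match
7 → match
8 → match

1, 2, 3, 4, 6, 7, 8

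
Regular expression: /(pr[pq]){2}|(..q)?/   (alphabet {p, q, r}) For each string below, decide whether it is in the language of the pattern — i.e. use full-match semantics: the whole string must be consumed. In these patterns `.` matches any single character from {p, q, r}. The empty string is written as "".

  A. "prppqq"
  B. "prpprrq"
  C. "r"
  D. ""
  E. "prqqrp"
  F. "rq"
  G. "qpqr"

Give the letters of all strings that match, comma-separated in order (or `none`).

D

A → no match
B → no match
C → no match
D → match
E → no match
F → no match
G → no match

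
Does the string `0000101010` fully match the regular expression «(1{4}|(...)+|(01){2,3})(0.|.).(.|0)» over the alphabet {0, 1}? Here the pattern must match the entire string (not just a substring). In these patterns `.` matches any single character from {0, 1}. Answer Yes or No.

No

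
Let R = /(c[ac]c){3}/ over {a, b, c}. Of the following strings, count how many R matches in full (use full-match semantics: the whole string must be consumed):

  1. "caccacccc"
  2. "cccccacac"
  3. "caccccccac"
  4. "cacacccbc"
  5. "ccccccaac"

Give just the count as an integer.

1

1 → match
2 → no match
3 → no match
4 → no match
5 → no match
Total matched: 1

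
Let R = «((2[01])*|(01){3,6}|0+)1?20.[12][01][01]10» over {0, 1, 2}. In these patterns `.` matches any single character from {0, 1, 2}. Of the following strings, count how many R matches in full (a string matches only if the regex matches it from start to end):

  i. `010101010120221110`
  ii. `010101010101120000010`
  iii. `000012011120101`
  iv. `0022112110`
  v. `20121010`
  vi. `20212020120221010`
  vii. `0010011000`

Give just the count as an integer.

i → match
ii → no match
iii → no match — must end with `10`
iv → no match
v → match
vi → match
vii → no match — must end with `10`
Total matched: 3

3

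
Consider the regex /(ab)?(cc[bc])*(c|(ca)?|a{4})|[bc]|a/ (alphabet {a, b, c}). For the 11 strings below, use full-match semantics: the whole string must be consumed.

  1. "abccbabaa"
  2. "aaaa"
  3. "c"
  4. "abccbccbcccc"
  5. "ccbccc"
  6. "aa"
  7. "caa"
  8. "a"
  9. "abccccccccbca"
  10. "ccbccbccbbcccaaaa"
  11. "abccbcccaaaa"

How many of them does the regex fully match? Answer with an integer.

1 → no match
2 → match
3 → match
4 → match
5 → match
6 → no match
7 → no match
8 → match
9 → match
10 → no match
11 → match
Total matched: 7

7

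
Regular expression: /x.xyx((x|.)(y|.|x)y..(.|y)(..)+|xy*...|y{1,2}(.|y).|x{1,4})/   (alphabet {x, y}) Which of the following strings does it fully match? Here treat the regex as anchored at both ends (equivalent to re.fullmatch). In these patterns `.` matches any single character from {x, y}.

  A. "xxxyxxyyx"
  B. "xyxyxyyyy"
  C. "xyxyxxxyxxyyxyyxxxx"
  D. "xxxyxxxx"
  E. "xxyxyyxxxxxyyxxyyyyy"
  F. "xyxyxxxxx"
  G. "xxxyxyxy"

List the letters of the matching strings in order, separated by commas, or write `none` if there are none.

A. "xxxyxxyyx" → match
B. "xyxyxyyyy" → match
C → match
D. "xxxyxxxx" → match
E → no match
F. "xyxyxxxxx" → match
G. "xxxyxyxy" → match

A, B, C, D, F, G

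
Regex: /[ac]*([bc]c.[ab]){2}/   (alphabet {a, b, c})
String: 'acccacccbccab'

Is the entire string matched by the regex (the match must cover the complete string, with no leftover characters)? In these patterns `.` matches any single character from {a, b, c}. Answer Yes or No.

Yes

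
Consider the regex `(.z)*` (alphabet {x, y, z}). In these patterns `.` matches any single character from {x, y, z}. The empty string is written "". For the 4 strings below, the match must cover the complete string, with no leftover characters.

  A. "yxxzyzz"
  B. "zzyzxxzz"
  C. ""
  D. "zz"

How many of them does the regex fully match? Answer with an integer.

2

A → no match
B → no match
C → match
D → match
Total matched: 2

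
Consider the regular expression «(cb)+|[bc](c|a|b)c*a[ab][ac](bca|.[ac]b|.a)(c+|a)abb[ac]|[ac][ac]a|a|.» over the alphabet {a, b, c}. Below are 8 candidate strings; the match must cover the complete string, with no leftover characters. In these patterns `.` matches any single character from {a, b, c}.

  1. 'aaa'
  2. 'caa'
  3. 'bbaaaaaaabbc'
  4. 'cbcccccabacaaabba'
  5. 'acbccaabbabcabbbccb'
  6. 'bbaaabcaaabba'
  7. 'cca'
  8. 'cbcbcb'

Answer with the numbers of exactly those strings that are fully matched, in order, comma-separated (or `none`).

1, 2, 3, 4, 6, 7, 8

1 → match
2 → match
3 → match
4 → match
5 → no match
6 → match
7 → match
8 → match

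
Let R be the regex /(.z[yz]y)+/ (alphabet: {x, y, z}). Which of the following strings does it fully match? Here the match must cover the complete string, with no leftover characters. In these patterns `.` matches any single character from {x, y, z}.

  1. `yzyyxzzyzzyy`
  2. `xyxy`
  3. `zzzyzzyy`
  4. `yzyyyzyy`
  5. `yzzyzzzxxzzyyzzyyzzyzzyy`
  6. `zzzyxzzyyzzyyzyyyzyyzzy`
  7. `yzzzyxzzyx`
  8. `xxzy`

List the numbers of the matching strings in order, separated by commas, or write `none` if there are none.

1 → match
2 → no match
3 → match
4 → match
5 → no match
6 → no match
7 → no match — must end with `y`
8 → no match

1, 3, 4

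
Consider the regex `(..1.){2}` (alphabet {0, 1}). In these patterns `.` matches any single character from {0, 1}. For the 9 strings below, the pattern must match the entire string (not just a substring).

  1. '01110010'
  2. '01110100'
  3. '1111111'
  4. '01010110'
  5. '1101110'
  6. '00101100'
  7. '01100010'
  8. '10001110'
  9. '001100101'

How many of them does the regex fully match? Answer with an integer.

1 → match
2 → no match
3 → no match
4 → no match
5 → no match
6 → no match
7 → match
8 → no match
9 → no match
Total matched: 2

2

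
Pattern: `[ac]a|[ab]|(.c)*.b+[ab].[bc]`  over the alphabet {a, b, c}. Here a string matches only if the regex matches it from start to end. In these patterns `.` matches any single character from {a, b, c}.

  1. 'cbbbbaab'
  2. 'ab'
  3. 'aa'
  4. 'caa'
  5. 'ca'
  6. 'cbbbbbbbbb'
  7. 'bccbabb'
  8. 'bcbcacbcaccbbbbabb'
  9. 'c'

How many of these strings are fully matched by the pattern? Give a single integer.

1 → match
2 → no match
3 → match
4 → no match
5 → match
6 → match
7 → match
8 → match
9 → no match
Total matched: 6

6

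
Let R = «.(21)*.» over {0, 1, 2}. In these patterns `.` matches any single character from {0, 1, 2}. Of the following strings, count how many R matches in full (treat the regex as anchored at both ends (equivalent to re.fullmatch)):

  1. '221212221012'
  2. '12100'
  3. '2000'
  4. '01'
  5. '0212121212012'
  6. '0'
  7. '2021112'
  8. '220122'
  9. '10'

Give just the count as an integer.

2

1 → no match
2 → no match
3 → no match
4 → match
5 → no match
6 → no match
7 → no match
8 → no match
9 → match
Total matched: 2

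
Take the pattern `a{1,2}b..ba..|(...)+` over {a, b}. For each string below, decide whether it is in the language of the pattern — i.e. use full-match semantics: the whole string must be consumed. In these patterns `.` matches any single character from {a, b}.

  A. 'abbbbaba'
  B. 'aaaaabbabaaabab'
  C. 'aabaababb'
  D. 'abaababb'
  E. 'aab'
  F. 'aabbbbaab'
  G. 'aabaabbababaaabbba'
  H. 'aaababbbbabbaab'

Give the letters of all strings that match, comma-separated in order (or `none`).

A → match
B → match
C → match
D → match
E → match
F → match
G → match
H → match

A, B, C, D, E, F, G, H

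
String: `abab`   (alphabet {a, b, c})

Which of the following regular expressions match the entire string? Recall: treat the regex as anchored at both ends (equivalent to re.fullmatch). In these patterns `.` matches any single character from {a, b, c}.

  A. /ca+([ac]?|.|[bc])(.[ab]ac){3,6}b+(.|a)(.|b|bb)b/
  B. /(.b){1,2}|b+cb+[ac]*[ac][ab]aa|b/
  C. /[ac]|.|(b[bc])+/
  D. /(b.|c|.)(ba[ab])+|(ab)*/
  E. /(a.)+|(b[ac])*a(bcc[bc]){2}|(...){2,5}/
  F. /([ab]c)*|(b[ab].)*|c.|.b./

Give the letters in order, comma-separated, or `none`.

B, D, E

A → no match — must start with `ca`
B → match
C → no match
D → match
E → match
F → no match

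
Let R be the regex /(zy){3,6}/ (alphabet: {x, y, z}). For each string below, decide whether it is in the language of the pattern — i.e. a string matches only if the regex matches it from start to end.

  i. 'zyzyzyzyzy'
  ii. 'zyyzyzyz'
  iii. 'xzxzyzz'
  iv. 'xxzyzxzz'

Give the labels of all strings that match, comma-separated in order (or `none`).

i

i. 'zyzyzyzyzy' → match
ii. 'zyyzyzyz' → no match — must end with 'zy'
iii. 'xzxzyzz' → no match — must start with 'zy'
iv. 'xxzyzxzz' → no match — must start with 'zy'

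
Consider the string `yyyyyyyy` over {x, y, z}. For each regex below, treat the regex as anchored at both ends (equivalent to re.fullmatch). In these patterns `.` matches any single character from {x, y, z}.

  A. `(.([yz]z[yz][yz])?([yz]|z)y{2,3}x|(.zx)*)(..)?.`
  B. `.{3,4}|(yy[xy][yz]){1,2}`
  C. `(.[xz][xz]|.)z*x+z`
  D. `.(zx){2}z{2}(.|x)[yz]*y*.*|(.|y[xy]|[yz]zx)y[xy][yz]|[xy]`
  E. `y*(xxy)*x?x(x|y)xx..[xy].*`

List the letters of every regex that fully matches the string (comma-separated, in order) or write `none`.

A → no match
B → match
C → no match — must end with `xz`
D → no match
E → no match

B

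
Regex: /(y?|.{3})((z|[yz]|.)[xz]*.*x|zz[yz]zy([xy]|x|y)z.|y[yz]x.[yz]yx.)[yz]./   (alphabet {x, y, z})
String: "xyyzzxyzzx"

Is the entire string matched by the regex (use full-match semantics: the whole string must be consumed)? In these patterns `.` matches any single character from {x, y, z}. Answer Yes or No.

No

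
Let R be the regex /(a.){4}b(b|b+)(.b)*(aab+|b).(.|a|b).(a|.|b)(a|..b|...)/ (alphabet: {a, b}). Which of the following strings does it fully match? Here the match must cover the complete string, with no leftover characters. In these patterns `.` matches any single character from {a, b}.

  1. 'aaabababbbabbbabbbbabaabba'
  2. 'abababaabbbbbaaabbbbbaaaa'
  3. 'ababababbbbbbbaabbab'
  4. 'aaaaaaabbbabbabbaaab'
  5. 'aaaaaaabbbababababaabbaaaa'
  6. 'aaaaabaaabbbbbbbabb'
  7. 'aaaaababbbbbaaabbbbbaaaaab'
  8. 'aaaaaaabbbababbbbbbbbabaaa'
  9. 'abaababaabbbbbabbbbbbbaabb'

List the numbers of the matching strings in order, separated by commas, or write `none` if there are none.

1, 3, 4, 5, 8

1 → match
2 → no match
3 → match
4 → match
5 → match
6 → no match
7 → no match
8 → match
9 → no match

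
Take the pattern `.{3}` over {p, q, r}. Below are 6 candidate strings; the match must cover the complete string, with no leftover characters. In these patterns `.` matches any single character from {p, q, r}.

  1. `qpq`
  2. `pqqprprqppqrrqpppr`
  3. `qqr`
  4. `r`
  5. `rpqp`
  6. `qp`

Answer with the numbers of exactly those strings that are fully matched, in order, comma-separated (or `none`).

1, 3

1 → match
2 → no match
3 → match
4 → no match
5 → no match
6 → no match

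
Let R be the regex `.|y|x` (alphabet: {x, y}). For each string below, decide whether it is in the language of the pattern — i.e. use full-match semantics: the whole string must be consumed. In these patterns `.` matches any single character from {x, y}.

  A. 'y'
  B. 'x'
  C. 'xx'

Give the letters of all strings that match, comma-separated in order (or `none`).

A, B

A → match
B → match
C → no match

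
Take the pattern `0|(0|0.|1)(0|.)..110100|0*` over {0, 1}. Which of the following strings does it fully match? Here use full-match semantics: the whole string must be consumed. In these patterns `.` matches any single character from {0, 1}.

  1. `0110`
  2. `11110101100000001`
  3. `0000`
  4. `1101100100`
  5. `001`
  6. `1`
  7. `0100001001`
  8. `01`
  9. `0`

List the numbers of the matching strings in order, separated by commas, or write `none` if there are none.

1 → no match
2 → no match
3 → match
4 → no match
5 → no match
6 → no match
7 → no match
8 → no match
9 → match

3, 9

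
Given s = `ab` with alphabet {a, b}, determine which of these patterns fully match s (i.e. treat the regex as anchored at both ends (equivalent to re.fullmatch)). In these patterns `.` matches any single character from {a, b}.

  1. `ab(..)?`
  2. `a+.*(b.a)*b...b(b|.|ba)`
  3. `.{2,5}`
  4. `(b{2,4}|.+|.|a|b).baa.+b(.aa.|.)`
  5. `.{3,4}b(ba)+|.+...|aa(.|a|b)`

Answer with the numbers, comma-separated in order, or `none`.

1, 3

1 → match
2 → no match
3 → match
4 → no match
5 → no match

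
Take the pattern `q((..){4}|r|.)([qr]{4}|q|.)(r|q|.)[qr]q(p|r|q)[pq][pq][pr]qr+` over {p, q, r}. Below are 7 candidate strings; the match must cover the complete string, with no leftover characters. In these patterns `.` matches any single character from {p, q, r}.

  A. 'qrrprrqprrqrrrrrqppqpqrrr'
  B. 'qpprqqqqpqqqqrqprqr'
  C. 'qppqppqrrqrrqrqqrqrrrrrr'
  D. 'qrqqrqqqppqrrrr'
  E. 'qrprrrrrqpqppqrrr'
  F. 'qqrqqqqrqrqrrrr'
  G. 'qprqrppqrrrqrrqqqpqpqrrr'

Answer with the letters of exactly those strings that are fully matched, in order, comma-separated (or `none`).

A → no match
B → match
C → match
D → match
E → no match
F → no match
G → match

B, C, D, G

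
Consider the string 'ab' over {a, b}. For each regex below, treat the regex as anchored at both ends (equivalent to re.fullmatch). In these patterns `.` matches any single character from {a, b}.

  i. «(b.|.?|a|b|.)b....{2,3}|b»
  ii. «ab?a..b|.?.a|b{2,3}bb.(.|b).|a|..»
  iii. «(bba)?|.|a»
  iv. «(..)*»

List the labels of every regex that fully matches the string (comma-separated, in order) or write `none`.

ii, iv

i → no match
ii → match
iii → no match
iv → match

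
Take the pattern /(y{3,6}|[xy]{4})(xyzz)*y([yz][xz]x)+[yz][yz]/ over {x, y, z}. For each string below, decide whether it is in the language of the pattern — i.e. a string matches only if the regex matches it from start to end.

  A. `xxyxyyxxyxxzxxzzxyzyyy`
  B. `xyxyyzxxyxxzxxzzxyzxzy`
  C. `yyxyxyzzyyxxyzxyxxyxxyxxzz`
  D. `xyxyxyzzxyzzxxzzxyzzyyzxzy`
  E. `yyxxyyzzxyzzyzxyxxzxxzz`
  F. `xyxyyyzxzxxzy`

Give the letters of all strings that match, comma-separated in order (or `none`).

A → no match
B → match
C → match
D → no match
E → no match
F → match

B, C, F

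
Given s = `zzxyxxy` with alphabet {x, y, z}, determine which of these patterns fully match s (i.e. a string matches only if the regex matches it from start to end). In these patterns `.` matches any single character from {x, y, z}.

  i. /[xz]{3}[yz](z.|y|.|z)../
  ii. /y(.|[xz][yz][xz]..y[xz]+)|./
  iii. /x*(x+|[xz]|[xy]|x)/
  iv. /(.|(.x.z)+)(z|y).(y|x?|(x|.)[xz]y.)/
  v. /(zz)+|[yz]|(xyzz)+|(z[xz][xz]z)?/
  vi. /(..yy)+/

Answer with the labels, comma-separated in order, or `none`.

i → match
ii → no match
iii → no match
iv → no match
v → no match
vi → no match — must end with `yy`

i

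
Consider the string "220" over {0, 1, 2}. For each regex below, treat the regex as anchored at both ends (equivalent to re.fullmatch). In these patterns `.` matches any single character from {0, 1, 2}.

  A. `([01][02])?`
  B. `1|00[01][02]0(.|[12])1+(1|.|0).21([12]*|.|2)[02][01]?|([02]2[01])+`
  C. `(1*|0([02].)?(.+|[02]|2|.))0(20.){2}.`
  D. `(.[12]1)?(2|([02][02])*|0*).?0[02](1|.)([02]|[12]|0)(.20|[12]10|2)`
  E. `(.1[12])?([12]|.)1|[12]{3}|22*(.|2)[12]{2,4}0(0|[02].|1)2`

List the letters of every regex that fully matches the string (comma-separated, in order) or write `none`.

B

A → no match
B → match
C → no match
D → no match
E → no match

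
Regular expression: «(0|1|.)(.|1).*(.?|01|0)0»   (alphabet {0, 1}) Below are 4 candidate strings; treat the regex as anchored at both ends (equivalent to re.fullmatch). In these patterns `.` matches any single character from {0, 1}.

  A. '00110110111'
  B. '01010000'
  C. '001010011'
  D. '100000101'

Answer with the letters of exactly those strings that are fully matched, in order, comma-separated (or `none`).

B

A → no match — must end with '0'
B → match
C → no match — must end with '0'
D → no match — must end with '0'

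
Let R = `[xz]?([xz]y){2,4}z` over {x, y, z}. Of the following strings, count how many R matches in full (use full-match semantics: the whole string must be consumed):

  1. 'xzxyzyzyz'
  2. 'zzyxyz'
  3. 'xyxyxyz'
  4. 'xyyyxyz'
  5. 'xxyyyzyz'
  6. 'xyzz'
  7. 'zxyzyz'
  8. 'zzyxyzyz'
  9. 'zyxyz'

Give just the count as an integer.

1 → no match
2 → match
3 → match
4 → no match
5 → no match
6 → no match — must end with 'yz'
7 → match
8 → match
9 → match
Total matched: 5

5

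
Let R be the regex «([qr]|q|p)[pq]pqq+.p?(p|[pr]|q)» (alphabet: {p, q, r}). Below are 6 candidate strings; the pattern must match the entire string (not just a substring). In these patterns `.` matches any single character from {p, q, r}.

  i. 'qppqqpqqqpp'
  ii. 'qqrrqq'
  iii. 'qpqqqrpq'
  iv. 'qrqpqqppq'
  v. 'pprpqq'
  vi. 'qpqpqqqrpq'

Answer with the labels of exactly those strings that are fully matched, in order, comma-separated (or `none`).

i → no match
ii → no match
iii → no match
iv → no match
v → no match
vi → no match

none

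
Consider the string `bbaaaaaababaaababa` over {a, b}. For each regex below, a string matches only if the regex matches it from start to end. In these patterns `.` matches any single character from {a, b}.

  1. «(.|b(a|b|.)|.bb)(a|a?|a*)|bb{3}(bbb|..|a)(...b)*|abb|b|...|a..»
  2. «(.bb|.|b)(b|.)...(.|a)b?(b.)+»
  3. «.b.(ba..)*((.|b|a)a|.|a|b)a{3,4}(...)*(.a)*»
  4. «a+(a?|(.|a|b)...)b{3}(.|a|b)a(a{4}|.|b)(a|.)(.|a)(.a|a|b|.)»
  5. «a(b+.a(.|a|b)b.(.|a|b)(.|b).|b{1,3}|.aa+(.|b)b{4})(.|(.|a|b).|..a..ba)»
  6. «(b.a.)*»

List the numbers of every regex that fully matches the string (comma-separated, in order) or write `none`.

1 → no match
2 → no match
3 → match
4 → no match — must start with `a`
5 → no match — must start with `a`
6 → no match

3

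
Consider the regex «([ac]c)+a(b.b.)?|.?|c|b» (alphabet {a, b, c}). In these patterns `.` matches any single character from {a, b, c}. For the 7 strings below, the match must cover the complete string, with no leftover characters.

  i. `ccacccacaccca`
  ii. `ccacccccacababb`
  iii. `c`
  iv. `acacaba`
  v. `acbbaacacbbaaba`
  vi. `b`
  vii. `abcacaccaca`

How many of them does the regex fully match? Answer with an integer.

4

i → match
ii → match
iii → match
iv → no match
v → no match
vi → match
vii → no match
Total matched: 4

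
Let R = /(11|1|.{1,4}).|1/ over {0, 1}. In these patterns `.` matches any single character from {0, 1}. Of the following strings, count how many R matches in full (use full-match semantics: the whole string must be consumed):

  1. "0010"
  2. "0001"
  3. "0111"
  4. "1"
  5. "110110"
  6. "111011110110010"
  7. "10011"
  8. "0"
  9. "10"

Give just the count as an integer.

6

1 → match
2 → match
3 → match
4 → match
5 → no match
6 → no match
7 → match
8 → no match
9 → match
Total matched: 6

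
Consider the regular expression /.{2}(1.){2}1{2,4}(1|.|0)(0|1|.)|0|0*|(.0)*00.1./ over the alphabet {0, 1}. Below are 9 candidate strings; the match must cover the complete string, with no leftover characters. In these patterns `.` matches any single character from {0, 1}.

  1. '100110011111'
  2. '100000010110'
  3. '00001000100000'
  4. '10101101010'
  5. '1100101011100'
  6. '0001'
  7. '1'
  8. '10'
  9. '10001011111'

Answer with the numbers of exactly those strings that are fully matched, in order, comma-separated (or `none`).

none

1 → no match
2 → no match
3 → no match
4 → no match
5 → no match
6 → no match
7 → no match
8 → no match
9 → no match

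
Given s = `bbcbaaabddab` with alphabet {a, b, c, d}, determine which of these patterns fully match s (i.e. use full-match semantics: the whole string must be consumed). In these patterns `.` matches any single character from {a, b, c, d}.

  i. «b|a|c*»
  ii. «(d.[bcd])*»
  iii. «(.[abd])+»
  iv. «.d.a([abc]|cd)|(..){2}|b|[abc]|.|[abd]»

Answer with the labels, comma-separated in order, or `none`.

i → no match
ii → no match
iii → match
iv → no match

iii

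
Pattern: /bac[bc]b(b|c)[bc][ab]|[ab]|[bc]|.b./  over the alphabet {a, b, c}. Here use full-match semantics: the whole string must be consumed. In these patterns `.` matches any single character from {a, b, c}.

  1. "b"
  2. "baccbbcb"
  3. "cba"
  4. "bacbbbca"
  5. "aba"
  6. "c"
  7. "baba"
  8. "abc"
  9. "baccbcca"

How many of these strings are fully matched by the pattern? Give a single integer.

1 → match
2 → match
3 → match
4 → match
5 → match
6 → match
7 → no match
8 → match
9 → match
Total matched: 8

8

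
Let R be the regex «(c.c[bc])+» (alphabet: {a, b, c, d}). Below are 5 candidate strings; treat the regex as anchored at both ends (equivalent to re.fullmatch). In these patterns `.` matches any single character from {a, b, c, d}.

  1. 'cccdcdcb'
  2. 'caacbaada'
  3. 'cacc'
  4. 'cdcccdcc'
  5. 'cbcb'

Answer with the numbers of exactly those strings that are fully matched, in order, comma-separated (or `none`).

3, 4, 5

1. 'cccdcdcb' → no match
2. 'caacbaada' → no match
3. 'cacc' → match
4. 'cdcccdcc' → match
5. 'cbcb' → match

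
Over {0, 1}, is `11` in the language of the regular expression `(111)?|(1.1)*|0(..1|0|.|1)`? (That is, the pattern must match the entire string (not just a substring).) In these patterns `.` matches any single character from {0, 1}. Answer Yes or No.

No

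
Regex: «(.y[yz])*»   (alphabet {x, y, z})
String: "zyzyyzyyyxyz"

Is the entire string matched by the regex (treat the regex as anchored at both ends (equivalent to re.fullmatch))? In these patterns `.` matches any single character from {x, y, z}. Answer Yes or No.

Yes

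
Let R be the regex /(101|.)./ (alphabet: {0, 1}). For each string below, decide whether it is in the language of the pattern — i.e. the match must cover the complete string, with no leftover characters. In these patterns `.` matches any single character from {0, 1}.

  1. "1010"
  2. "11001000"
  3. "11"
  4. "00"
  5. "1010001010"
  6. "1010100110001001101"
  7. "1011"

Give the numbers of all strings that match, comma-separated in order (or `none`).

1, 3, 4, 7

1 → match
2 → no match
3 → match
4 → match
5 → no match
6 → no match
7 → match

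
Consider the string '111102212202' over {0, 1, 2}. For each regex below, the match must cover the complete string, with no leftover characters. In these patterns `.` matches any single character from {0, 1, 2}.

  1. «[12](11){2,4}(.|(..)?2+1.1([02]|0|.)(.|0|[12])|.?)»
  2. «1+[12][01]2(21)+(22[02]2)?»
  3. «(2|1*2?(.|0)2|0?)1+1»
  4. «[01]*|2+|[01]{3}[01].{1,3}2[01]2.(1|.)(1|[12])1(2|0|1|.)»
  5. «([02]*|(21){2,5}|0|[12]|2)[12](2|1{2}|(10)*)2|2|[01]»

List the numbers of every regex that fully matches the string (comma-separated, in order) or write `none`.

2

1 → no match
2 → match
3 → no match — must end with '11'
4 → no match
5 → no match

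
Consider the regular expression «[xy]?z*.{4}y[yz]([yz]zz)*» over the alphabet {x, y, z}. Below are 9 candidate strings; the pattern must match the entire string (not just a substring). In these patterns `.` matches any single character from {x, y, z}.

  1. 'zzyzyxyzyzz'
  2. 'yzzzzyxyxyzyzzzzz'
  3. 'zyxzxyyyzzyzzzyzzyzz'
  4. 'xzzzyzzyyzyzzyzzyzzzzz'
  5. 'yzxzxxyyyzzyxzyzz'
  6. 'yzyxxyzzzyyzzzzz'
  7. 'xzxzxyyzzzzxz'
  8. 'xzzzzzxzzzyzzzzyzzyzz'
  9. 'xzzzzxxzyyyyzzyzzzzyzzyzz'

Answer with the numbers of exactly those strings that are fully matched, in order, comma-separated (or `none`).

1, 2, 4, 8

1 → match
2 → match
3 → no match
4 → match
5 → no match
6 → no match
7 → no match
8 → match
9 → no match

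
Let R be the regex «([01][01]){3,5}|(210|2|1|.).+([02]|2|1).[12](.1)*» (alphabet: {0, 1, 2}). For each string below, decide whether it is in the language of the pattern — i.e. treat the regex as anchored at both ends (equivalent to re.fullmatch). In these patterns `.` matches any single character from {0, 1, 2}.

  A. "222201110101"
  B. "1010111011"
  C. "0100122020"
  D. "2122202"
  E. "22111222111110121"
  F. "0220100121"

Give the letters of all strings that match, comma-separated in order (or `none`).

A, B, D, E, F

A → match
B → match
C → no match
D → match
E → match
F → match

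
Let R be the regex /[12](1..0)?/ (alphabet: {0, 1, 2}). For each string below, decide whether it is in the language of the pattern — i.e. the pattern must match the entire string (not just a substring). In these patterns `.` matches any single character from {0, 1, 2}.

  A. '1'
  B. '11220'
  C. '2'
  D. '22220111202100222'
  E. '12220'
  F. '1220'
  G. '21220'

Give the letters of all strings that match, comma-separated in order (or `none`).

A, B, C, G

A. '1' → match
B. '11220' → match
C. '2' → match
D → no match
E. '12220' → no match
F. '1220' → no match
G. '21220' → match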